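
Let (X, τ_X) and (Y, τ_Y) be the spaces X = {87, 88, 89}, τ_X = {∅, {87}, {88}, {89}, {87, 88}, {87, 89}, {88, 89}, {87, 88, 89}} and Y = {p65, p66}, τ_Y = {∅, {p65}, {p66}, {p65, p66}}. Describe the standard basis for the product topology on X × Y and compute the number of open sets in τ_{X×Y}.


Basis B = {∅ × ∅, {87} × {p65}, {87} × {p66}, {88} × {p65}, {88} × {p66}, {89} × {p65}, {89} × {p66}, {87} × {p65, p66}, {87, 88} × {p65}, {87, 89} × {p65}, {87, 88} × {p66}, {87, 89} × {p66}, {88} × {p65, p66}, {88, 89} × {p65}, {88, 89} × {p66}, {89} × {p65, p66}, {87, 88, 89} × {p65}, {87, 88, 89} × {p66}, {87, 88} × {p65, p66}, {87, 89} × {p65, p66}, {88, 89} × {p65, p66}, {87, 88, 89} × {p65, p66}}; |τ_{X×Y}| = 64.

Enumerate products U × V with U ∈ τ_X, V ∈ τ_Y (deduplicated):
  ∅ × ∅ = {} (∅)
  {87} × {p65} = {(87,p65)}
  {87} × {p66} = {(87,p66)}
  {88} × {p65} = {(88,p65)}
  {88} × {p66} = {(88,p66)}
  {89} × {p65} = {(89,p65)}
  {89} × {p66} = {(89,p66)}
  {87} × {p65, p66} = {(87,p65), (87,p66)}
  {87, 88} × {p65} = {(87,p65), (88,p65)}
  {87, 89} × {p65} = {(87,p65), (89,p65)}
  {87, 88} × {p66} = {(87,p66), (88,p66)}
  {87, 89} × {p66} = {(87,p66), (89,p66)}
  {88} × {p65, p66} = {(88,p65), (88,p66)}
  {88, 89} × {p65} = {(88,p65), (89,p65)}
  {88, 89} × {p66} = {(88,p66), (89,p66)}
  {89} × {p65, p66} = {(89,p65), (89,p66)}
  {87, 88, 89} × {p65} = {(87,p65), (88,p65), (89,p65)}
  {87, 88, 89} × {p66} = {(87,p66), (88,p66), (89,p66)}
  {87, 88} × {p65, p66} = {(87,p65), (87,p66), (88,p65), (88,p66)}
  {87, 89} × {p65, p66} = {(87,p65), (87,p66), (89,p65), (89,p66)}
  {88, 89} × {p65, p66} = {(88,p65), (88,p66), (89,p65), (89,p66)}
  {87, 88, 89} × {p65, p66} = {(87,p65), (87,p66), (88,p65), (88,p66), (89,p65), (89,p66)}
These 22 distinct sets form the basis B.
Close under arbitrary unions to get τ_{X×Y}; counting gives |τ_{X×Y}| = 64.


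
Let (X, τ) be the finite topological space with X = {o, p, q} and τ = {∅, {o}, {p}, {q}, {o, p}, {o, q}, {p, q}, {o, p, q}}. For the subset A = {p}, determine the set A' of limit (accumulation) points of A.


A' = ∅

For each x ∈ X, list the open sets U ∈ τ with x ∈ U, then check whether U ∩ (A ∖ {x}) ≠ ∅ for every such U.
  x = o: open {o} ∋ x has {o} ∩ (A ∖ {o}) = ∅, so x is NOT a limit point.
  x = p: open {p} ∋ x has {p} ∩ (A ∖ {p}) = ∅, so x is NOT a limit point.
  x = q: open {q} ∋ x has {q} ∩ (A ∖ {q}) = ∅, so x is NOT a limit point.
Collecting: A' = ∅.


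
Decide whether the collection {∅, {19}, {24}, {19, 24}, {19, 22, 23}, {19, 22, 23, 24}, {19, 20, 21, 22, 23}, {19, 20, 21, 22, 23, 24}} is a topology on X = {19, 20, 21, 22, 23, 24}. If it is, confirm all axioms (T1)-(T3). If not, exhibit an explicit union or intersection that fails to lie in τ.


τ IS a topology on X.

Axiom (T1): ∅ ∈ τ? Yes; X ∈ τ? Yes.
Axiom (T2/T3): check pairwise unions and intersections of members of τ.
All pairwise intersections and unions checked — each lies in τ. Therefore τ satisfies (T1), (T2), (T3): it IS a topology on X.


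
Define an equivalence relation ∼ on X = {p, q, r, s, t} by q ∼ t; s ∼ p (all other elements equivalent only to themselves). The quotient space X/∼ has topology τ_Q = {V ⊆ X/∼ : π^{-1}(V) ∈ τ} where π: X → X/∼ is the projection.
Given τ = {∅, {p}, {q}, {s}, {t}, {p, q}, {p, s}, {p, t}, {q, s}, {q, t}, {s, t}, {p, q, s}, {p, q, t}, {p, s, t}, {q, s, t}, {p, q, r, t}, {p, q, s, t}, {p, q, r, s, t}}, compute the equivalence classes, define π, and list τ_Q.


X/∼ = {[p=s], [q=t], [r]}; |τ_Q| = 5.

Equivalence classes: [p=s], [q=t], [r].
Quotient map π: X → X/∼ sends p ↦ [p=s], q ↦ [q=t], r ↦ [r], s ↦ [p=s], t ↦ [q=t].
For each subset V ⊆ X/∼, compute π^{-1}(V) ⊆ X and check whether π^{-1}(V) ∈ τ. V is open in τ_Q iff π^{-1}(V) ∈ τ.
  V = {}: π^{-1}(V) = ∅ ∈ τ ✓.
  V = {[p=s]}: π^{-1}(V) = {p, s} ∈ τ ✓.
  V = {[q=t]}: π^{-1}(V) = {q, t} ∈ τ ✓.
  V = {[p=s], [q=t]}: π^{-1}(V) = {p, q, s, t} ∈ τ ✓.
  V = {[r]}: π^{-1}(V) = {r} ∉ τ ✗.
  V = {[p=s], [r]}: π^{-1}(V) = {p, r, s} ∉ τ ✗.
  V = {[q=t], [r]}: π^{-1}(V) = {q, r, t} ∉ τ ✗.
  V = {[p=s], [q=t], [r]}: π^{-1}(V) = {p, q, r, s, t} ∈ τ ✓.
Open sets in the quotient: τ_Q = {{}, {[p=s]}, {[q=t]}, {[p=s], [q=t]}, {[p=s], [q=t], [r]}} (5 elements).


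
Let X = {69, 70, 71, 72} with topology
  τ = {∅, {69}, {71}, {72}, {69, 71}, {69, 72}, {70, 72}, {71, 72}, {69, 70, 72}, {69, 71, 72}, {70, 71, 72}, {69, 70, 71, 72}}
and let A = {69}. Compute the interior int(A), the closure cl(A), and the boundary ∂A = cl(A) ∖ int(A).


int(A) = {69}, cl(A) = {69}, ∂A = ∅.

Closed sets in (X, τ) are complements of opens:
  closed(X, τ) = {∅, {69}, {70}, {71}, {69, 70}, {69, 71}, {70, 71}, {70, 72}, {69, 70, 71}, {69, 70, 72}, {70, 71, 72}, {69, 70, 71, 72}}.
int(A) = ⋃ {U ∈ τ : U ⊆ A}. Opens contained in A: ∅, {69}.
Taking the union of these: int(A) = {69}.
cl(A) = ⋂ {C closed : A ⊆ C}. Closed sets containing A: {69}, {69, 70}, {69, 71}, {69, 70, 71}, {69, 70, 72}, {69, 70, 71, 72}.
Intersecting these: cl(A) = {69}.
∂A = cl(A) ∖ int(A) = {69} ∖ {69} = ∅.


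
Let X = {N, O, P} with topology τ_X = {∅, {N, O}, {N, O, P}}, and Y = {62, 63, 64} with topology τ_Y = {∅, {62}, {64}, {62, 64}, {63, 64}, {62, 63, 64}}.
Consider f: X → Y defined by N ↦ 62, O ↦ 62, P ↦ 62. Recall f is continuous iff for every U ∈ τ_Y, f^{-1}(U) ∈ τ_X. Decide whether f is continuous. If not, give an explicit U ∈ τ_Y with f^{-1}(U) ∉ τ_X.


f IS continuous.

Compute f^{-1}(U) for each U ∈ τ_Y:
  U = ∅: f^{-1}(U) = ∅ ∈ τ_X ✓.
  U = {62}: f^{-1}(U) = {N, O, P} ∈ τ_X ✓.
  U = {64}: f^{-1}(U) = ∅ ∈ τ_X ✓.
  U = {62, 64}: f^{-1}(U) = {N, O, P} ∈ τ_X ✓.
  U = {63, 64}: f^{-1}(U) = ∅ ∈ τ_X ✓.
  U = {62, 63, 64}: f^{-1}(U) = {N, O, P} ∈ τ_X ✓.
Every preimage lies in τ_X, so f IS continuous.


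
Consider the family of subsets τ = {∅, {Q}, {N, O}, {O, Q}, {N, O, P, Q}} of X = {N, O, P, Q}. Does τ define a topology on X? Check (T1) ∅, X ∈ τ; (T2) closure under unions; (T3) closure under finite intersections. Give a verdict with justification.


τ is NOT a topology on X.

Axiom (T1): ∅ ∈ τ? Yes; X ∈ τ? Yes.
Axiom (T2/T3): check pairwise unions and intersections of members of τ.
Counterexample for (T2): {Q} ∪ {N, O} = {N, O, Q} ∉ τ. Therefore τ is NOT a topology.


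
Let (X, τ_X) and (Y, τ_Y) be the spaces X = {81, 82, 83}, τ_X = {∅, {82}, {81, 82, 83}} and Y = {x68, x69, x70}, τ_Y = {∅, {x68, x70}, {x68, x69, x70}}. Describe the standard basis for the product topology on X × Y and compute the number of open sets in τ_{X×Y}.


Basis B = {∅ × ∅, {82} × {x68, x70}, {82} × {x68, x69, x70}, {81, 82, 83} × {x68, x70}, {81, 82, 83} × {x68, x69, x70}}; |τ_{X×Y}| = 6.

Enumerate products U × V with U ∈ τ_X, V ∈ τ_Y (deduplicated):
  ∅ × ∅ = {} (∅)
  {82} × {x68, x70} = {(82,x68), (82,x70)}
  {82} × {x68, x69, x70} = {(82,x68), (82,x69), (82,x70)}
  {81, 82, 83} × {x68, x70} = {(81,x68), (81,x70), (82,x68), (82,x70), (83,x68), (83,x70)}
  {81, 82, 83} × {x68, x69, x70} = {(81,x68), (81,x69), (81,x70), (82,x68), (82,x69), (82,x70), (83,x68), (83,x69), (83,x70)}
These 5 distinct sets form the basis B.
Close under arbitrary unions to get τ_{X×Y}; counting gives |τ_{X×Y}| = 6.


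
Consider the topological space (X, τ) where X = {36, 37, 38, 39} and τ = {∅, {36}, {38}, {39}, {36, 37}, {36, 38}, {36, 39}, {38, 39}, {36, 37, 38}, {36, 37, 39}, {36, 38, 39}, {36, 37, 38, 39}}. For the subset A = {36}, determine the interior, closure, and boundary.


int(A) = {36}, cl(A) = {36, 37}, ∂A = {37}.

Closed sets in (X, τ) are complements of opens:
  closed(X, τ) = {∅, {37}, {38}, {39}, {36, 37}, {37, 38}, {37, 39}, {38, 39}, {36, 37, 38}, {36, 37, 39}, {37, 38, 39}, {36, 37, 38, 39}}.
int(A) = ⋃ {U ∈ τ : U ⊆ A}. Opens contained in A: ∅, {36}.
Taking the union of these: int(A) = {36}.
cl(A) = ⋂ {C closed : A ⊆ C}. Closed sets containing A: {36, 37}, {36, 37, 38}, {36, 37, 39}, {36, 37, 38, 39}.
Intersecting these: cl(A) = {36, 37}.
∂A = cl(A) ∖ int(A) = {36, 37} ∖ {36} = {37}.


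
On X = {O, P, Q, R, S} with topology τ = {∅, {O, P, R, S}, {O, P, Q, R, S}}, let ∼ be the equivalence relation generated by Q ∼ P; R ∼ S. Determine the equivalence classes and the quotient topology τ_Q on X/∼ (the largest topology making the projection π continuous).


X/∼ = {[O], [P=Q], [R=S]}; |τ_Q| = 2.

Equivalence classes: [O], [P=Q], [R=S].
Quotient map π: X → X/∼ sends O ↦ [O], P ↦ [P=Q], Q ↦ [P=Q], R ↦ [R=S], S ↦ [R=S].
For each subset V ⊆ X/∼, compute π^{-1}(V) ⊆ X and check whether π^{-1}(V) ∈ τ. V is open in τ_Q iff π^{-1}(V) ∈ τ.
  V = {}: π^{-1}(V) = ∅ ∈ τ ✓.
  V = {[O]}: π^{-1}(V) = {O} ∉ τ ✗.
  V = {[P=Q]}: π^{-1}(V) = {P, Q} ∉ τ ✗.
  V = {[O], [P=Q]}: π^{-1}(V) = {O, P, Q} ∉ τ ✗.
  V = {[R=S]}: π^{-1}(V) = {R, S} ∉ τ ✗.
  V = {[O], [R=S]}: π^{-1}(V) = {O, R, S} ∉ τ ✗.
  V = {[P=Q], [R=S]}: π^{-1}(V) = {P, Q, R, S} ∉ τ ✗.
  V = {[O], [P=Q], [R=S]}: π^{-1}(V) = {O, P, Q, R, S} ∈ τ ✓.
Open sets in the quotient: τ_Q = {{}, {[O], [P=Q], [R=S]}} (2 elements).


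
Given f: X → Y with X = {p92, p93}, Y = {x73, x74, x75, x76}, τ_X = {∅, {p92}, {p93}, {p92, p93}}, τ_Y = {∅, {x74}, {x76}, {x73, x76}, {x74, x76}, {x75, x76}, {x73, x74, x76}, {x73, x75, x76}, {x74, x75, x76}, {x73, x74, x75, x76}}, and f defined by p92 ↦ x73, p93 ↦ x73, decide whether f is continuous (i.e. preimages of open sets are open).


f IS continuous.

Compute f^{-1}(U) for each U ∈ τ_Y:
  U = ∅: f^{-1}(U) = ∅ ∈ τ_X ✓.
  U = {x74}: f^{-1}(U) = ∅ ∈ τ_X ✓.
  U = {x76}: f^{-1}(U) = ∅ ∈ τ_X ✓.
  U = {x73, x76}: f^{-1}(U) = {p92, p93} ∈ τ_X ✓.
  U = {x74, x76}: f^{-1}(U) = ∅ ∈ τ_X ✓.
  U = {x75, x76}: f^{-1}(U) = ∅ ∈ τ_X ✓.
  U = {x73, x74, x76}: f^{-1}(U) = {p92, p93} ∈ τ_X ✓.
  U = {x73, x75, x76}: f^{-1}(U) = {p92, p93} ∈ τ_X ✓.
  U = {x74, x75, x76}: f^{-1}(U) = ∅ ∈ τ_X ✓.
  U = {x73, x74, x75, x76}: f^{-1}(U) = {p92, p93} ∈ τ_X ✓.
Every preimage lies in τ_X, so f IS continuous.


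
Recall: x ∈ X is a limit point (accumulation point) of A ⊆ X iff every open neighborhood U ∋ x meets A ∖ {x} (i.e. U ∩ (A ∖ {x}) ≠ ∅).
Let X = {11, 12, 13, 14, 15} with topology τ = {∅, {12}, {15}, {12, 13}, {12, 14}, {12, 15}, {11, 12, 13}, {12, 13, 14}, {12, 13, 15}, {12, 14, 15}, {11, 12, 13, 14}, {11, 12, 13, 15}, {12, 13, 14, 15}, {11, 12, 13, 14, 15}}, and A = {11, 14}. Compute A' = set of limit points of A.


A' = ∅

For each x ∈ X, list the open sets U ∈ τ with x ∈ U, then check whether U ∩ (A ∖ {x}) ≠ ∅ for every such U.
  x = 11: open {11, 12, 13} ∋ x has {11, 12, 13} ∩ (A ∖ {11}) = ∅, so x is NOT a limit point.
  x = 12: open {12} ∋ x has {12} ∩ (A ∖ {12}) = ∅, so x is NOT a limit point.
  x = 13: open {12, 13} ∋ x has {12, 13} ∩ (A ∖ {13}) = ∅, so x is NOT a limit point.
  x = 14: open {12, 14} ∋ x has {12, 14} ∩ (A ∖ {14}) = ∅, so x is NOT a limit point.
  x = 15: open {15} ∋ x has {15} ∩ (A ∖ {15}) = ∅, so x is NOT a limit point.
Collecting: A' = ∅.


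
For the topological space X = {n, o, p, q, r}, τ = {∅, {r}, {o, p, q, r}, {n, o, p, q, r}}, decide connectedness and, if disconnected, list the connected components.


(X, τ) is connected.

Find clopen sets (U ∈ τ with X ∖ U ∈ τ):
  U = ∅, X ∖ U = {n, o, p, q, r} — both open, so U is clopen.
  U = {n, o, p, q, r}, X ∖ U = ∅ — both open, so U is clopen.
Only trivial clopens (∅ and X) exist, so (X, τ) is connected.
Compute connected components by grouping points that agree on all clopens:
  component: {n, o, p, q, r}


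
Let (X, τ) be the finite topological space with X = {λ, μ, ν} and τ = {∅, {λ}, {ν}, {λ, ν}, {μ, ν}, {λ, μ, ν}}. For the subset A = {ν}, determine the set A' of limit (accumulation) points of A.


A' = {μ}

For each x ∈ X, list the open sets U ∈ τ with x ∈ U, then check whether U ∩ (A ∖ {x}) ≠ ∅ for every such U.
  x = λ: open {λ} ∋ x has {λ} ∩ (A ∖ {λ}) = ∅, so x is NOT a limit point.
  x = μ: opens ∋ x are {μ, ν}, {λ, μ, ν}; each meets A ∖ {μ}, so x IS a limit point.
  x = ν: open {ν} ∋ x has {ν} ∩ (A ∖ {ν}) = ∅, so x is NOT a limit point.
Collecting: A' = {μ}.


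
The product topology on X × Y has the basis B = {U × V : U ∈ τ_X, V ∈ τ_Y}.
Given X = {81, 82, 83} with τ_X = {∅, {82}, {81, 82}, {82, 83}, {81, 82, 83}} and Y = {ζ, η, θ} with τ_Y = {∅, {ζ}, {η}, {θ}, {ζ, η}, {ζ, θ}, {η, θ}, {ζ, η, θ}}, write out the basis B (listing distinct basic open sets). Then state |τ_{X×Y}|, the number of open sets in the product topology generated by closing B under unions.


Basis B = {∅ × ∅, {82} × {ζ}, {82} × {η}, {82} × {θ}, {81, 82} × {ζ}, {81, 82} × {η}, {81, 82} × {θ}, {82} × {ζ, η}, {82} × {ζ, θ}, {82, 83} × {ζ}, {82} × {η, θ}, {82, 83} × {η}, {82, 83} × {θ}, {81, 82, 83} × {ζ}, {81, 82, 83} × {η}, {81, 82, 83} × {θ}, {82} × {ζ, η, θ}, {81, 82} × {ζ, η}, {81, 82} × {ζ, θ}, {81, 82} × {η, θ}, {82, 83} × {ζ, η}, {82, 83} × {ζ, θ}, {82, 83} × {η, θ}, {81, 82} × {ζ, η, θ}, {81, 82, 83} × {ζ, η}, {81, 82, 83} × {ζ, θ}, {81, 82, 83} × {η, θ}, {82, 83} × {ζ, η, θ}, {81, 82, 83} × {ζ, η, θ}}; |τ_{X×Y}| = 125.

Enumerate products U × V with U ∈ τ_X, V ∈ τ_Y (deduplicated):
  ∅ × ∅ = {} (∅)
  {82} × {ζ} = {(82,ζ)}
  {82} × {η} = {(82,η)}
  {82} × {θ} = {(82,θ)}
  {81, 82} × {ζ} = {(81,ζ), (82,ζ)}
  {81, 82} × {η} = {(81,η), (82,η)}
  {81, 82} × {θ} = {(81,θ), (82,θ)}
  {82} × {ζ, η} = {(82,ζ), (82,η)}
  {82} × {ζ, θ} = {(82,ζ), (82,θ)}
  {82, 83} × {ζ} = {(82,ζ), (83,ζ)}
  {82} × {η, θ} = {(82,η), (82,θ)}
  {82, 83} × {η} = {(82,η), (83,η)}
  {82, 83} × {θ} = {(82,θ), (83,θ)}
  {81, 82, 83} × {ζ} = {(81,ζ), (82,ζ), (83,ζ)}
  {81, 82, 83} × {η} = {(81,η), (82,η), (83,η)}
  {81, 82, 83} × {θ} = {(81,θ), (82,θ), (83,θ)}
  {82} × {ζ, η, θ} = {(82,ζ), (82,η), (82,θ)}
  {81, 82} × {ζ, η} = {(81,ζ), (81,η), (82,ζ), (82,η)}
  {81, 82} × {ζ, θ} = {(81,ζ), (81,θ), (82,ζ), (82,θ)}
  {81, 82} × {η, θ} = {(81,η), (81,θ), (82,η), (82,θ)}
  {82, 83} × {ζ, η} = {(82,ζ), (82,η), (83,ζ), (83,η)}
  {82, 83} × {ζ, θ} = {(82,ζ), (82,θ), (83,ζ), (83,θ)}
  {82, 83} × {η, θ} = {(82,η), (82,θ), (83,η), (83,θ)}
  {81, 82} × {ζ, η, θ} = {(81,ζ), (81,η), (81,θ), (82,ζ), (82,η), (82,θ)}
  {81, 82, 83} × {ζ, η} = {(81,ζ), (81,η), (82,ζ), (82,η), (83,ζ), (83,η)}
  {81, 82, 83} × {ζ, θ} = {(81,ζ), (81,θ), (82,ζ), (82,θ), (83,ζ), (83,θ)}
  {81, 82, 83} × {η, θ} = {(81,η), (81,θ), (82,η), (82,θ), (83,η), (83,θ)}
  {82, 83} × {ζ, η, θ} = {(82,ζ), (82,η), (82,θ), (83,ζ), (83,η), (83,θ)}
  {81, 82, 83} × {ζ, η, θ} = {(81,ζ), (81,η), (81,θ), (82,ζ), (82,η), (82,θ), (83,ζ), (83,η), (83,θ)}
These 29 distinct sets form the basis B.
Close under arbitrary unions to get τ_{X×Y}; counting gives |τ_{X×Y}| = 125.


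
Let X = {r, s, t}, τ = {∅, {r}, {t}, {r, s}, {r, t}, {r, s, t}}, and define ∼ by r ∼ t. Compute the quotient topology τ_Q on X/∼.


X/∼ = {[r=t], [s]}; |τ_Q| = 3.

Equivalence classes: [r=t], [s].
Quotient map π: X → X/∼ sends r ↦ [r=t], s ↦ [s], t ↦ [r=t].
For each subset V ⊆ X/∼, compute π^{-1}(V) ⊆ X and check whether π^{-1}(V) ∈ τ. V is open in τ_Q iff π^{-1}(V) ∈ τ.
  V = {}: π^{-1}(V) = ∅ ∈ τ ✓.
  V = {[r=t]}: π^{-1}(V) = {r, t} ∈ τ ✓.
  V = {[s]}: π^{-1}(V) = {s} ∉ τ ✗.
  V = {[r=t], [s]}: π^{-1}(V) = {r, s, t} ∈ τ ✓.
Open sets in the quotient: τ_Q = {{}, {[r=t]}, {[r=t], [s]}} (3 elements).


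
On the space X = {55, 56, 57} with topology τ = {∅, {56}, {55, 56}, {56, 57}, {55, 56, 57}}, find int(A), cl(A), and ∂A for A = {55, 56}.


int(A) = {55, 56}, cl(A) = {55, 56, 57}, ∂A = {57}.

Closed sets in (X, τ) are complements of opens:
  closed(X, τ) = {∅, {55}, {57}, {55, 57}, {55, 56, 57}}.
int(A) = ⋃ {U ∈ τ : U ⊆ A}. Opens contained in A: ∅, {56}, {55, 56}.
Taking the union of these: int(A) = {55, 56}.
cl(A) = ⋂ {C closed : A ⊆ C}. Closed sets containing A: {55, 56, 57}.
Intersecting these: cl(A) = {55, 56, 57}.
∂A = cl(A) ∖ int(A) = {55, 56, 57} ∖ {55, 56} = {57}.


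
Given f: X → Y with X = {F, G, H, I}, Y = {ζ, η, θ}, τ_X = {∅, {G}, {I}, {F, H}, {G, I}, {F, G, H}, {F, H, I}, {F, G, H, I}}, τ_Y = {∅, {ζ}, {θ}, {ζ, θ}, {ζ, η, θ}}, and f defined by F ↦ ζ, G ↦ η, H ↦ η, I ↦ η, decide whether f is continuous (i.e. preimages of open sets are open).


f is NOT continuous.

Compute f^{-1}(U) for each U ∈ τ_Y:
  U = ∅: f^{-1}(U) = ∅ ∈ τ_X ✓.
  U = {ζ}: f^{-1}(U) = {F} ∉ τ_X ✗.
  U = {θ}: f^{-1}(U) = ∅ ∈ τ_X ✓.
  U = {ζ, θ}: f^{-1}(U) = {F} ∉ τ_X ✗.
  U = {ζ, η, θ}: f^{-1}(U) = {F, G, H, I} ∈ τ_X ✓.
Found U = {ζ} with f^{-1}(U) = {F} not in τ_X. Therefore f is NOT continuous.


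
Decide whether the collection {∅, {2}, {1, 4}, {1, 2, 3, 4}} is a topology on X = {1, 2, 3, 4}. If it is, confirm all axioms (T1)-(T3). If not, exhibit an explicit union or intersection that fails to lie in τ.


τ is NOT a topology on X.

Axiom (T1): ∅ ∈ τ? Yes; X ∈ τ? Yes.
Axiom (T2/T3): check pairwise unions and intersections of members of τ.
Counterexample for (T2): {2} ∪ {1, 4} = {1, 2, 4} ∉ τ. Therefore τ is NOT a topology.


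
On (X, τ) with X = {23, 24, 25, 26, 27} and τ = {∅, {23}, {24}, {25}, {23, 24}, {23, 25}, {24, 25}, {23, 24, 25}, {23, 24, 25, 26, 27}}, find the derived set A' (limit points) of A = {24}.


A' = {26, 27}

For each x ∈ X, list the open sets U ∈ τ with x ∈ U, then check whether U ∩ (A ∖ {x}) ≠ ∅ for every such U.
  x = 23: open {23} ∋ x has {23} ∩ (A ∖ {23}) = ∅, so x is NOT a limit point.
  x = 24: open {24} ∋ x has {24} ∩ (A ∖ {24}) = ∅, so x is NOT a limit point.
  x = 25: open {25} ∋ x has {25} ∩ (A ∖ {25}) = ∅, so x is NOT a limit point.
  x = 26: opens ∋ x are {23, 24, 25, 26, 27}; each meets A ∖ {26}, so x IS a limit point.
  x = 27: opens ∋ x are {23, 24, 25, 26, 27}; each meets A ∖ {27}, so x IS a limit point.
Collecting: A' = {26, 27}.


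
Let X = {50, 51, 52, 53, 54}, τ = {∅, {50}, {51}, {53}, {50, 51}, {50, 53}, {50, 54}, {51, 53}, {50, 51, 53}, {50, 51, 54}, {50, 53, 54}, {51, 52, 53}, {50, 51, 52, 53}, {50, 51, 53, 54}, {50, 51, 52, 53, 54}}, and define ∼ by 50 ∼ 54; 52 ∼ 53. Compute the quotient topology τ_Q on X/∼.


X/∼ = {[50=54], [51], [52=53]}; |τ_Q| = 6.

Equivalence classes: [50=54], [51], [52=53].
Quotient map π: X → X/∼ sends 50 ↦ [50=54], 51 ↦ [51], 52 ↦ [52=53], 53 ↦ [52=53], 54 ↦ [50=54].
For each subset V ⊆ X/∼, compute π^{-1}(V) ⊆ X and check whether π^{-1}(V) ∈ τ. V is open in τ_Q iff π^{-1}(V) ∈ τ.
  V = {}: π^{-1}(V) = ∅ ∈ τ ✓.
  V = {[50=54]}: π^{-1}(V) = {50, 54} ∈ τ ✓.
  V = {[51]}: π^{-1}(V) = {51} ∈ τ ✓.
  V = {[50=54], [51]}: π^{-1}(V) = {50, 51, 54} ∈ τ ✓.
  V = {[52=53]}: π^{-1}(V) = {52, 53} ∉ τ ✗.
  V = {[50=54], [52=53]}: π^{-1}(V) = {50, 52, 53, 54} ∉ τ ✗.
  V = {[51], [52=53]}: π^{-1}(V) = {51, 52, 53} ∈ τ ✓.
  V = {[50=54], [51], [52=53]}: π^{-1}(V) = {50, 51, 52, 53, 54} ∈ τ ✓.
Open sets in the quotient: τ_Q = {{}, {[50=54]}, {[51]}, {[50=54], [51]}, {[51], [52=53]}, {[50=54], [51], [52=53]}} (6 elements).


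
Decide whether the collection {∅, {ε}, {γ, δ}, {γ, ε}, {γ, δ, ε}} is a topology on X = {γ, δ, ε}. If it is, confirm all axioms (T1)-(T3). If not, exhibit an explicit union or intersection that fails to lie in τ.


τ is NOT a topology on X.

Axiom (T1): ∅ ∈ τ? Yes; X ∈ τ? Yes.
Axiom (T2/T3): check pairwise unions and intersections of members of τ.
Counterexample for (T3): {γ, δ} ∩ {γ, ε} = {γ} ∉ τ. Therefore τ is NOT a topology.


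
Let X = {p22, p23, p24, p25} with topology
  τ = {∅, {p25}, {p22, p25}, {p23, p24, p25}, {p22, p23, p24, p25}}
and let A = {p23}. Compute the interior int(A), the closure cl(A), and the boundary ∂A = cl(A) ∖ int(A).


int(A) = ∅, cl(A) = {p23, p24}, ∂A = {p23, p24}.

Closed sets in (X, τ) are complements of opens:
  closed(X, τ) = {∅, {p22}, {p23, p24}, {p22, p23, p24}, {p22, p23, p24, p25}}.
int(A) = ⋃ {U ∈ τ : U ⊆ A}. Opens contained in A: ∅.
Taking the union of these: int(A) = ∅.
cl(A) = ⋂ {C closed : A ⊆ C}. Closed sets containing A: {p23, p24}, {p22, p23, p24}, {p22, p23, p24, p25}.
Intersecting these: cl(A) = {p23, p24}.
∂A = cl(A) ∖ int(A) = {p23, p24} ∖ ∅ = {p23, p24}.


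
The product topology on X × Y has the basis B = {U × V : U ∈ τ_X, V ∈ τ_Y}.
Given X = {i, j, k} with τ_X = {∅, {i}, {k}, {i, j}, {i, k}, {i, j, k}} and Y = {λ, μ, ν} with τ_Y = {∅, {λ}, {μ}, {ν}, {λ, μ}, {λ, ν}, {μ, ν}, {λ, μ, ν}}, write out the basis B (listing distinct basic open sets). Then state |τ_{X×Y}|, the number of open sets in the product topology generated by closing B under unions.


Basis B = {∅ × ∅, {i} × {λ}, {i} × {μ}, {i} × {ν}, {k} × {λ}, {k} × {μ}, {k} × {ν}, {i} × {λ, μ}, {i} × {λ, ν}, {i, j} × {λ}, {i, k} × {λ}, {i} × {μ, ν}, {i, j} × {μ}, {i, k} × {μ}, {i, j} × {ν}, {i, k} × {ν}, {k} × {λ, μ}, {k} × {λ, ν}, {k} × {μ, ν}, {i} × {λ, μ, ν}, {i, j, k} × {λ}, {i, j, k} × {μ}, {i, j, k} × {ν}, {k} × {λ, μ, ν}, {i, j} × {λ, μ}, {i, k} × {λ, μ}, {i, j} × {λ, ν}, {i, k} × {λ, ν}, {i, j} × {μ, ν}, {i, k} × {μ, ν}, {i, j} × {λ, μ, ν}, {i, k} × {λ, μ, ν}, {i, j, k} × {λ, μ}, {i, j, k} × {λ, ν}, {i, j, k} × {μ, ν}, {i, j, k} × {λ, μ, ν}}; |τ_{X×Y}| = 216.

Enumerate products U × V with U ∈ τ_X, V ∈ τ_Y (deduplicated):
  ∅ × ∅ = {} (∅)
  {i} × {λ} = {(i,λ)}
  {i} × {μ} = {(i,μ)}
  {i} × {ν} = {(i,ν)}
  {k} × {λ} = {(k,λ)}
  {k} × {μ} = {(k,μ)}
  {k} × {ν} = {(k,ν)}
  {i} × {λ, μ} = {(i,λ), (i,μ)}
  {i} × {λ, ν} = {(i,λ), (i,ν)}
  {i, j} × {λ} = {(i,λ), (j,λ)}
  {i, k} × {λ} = {(i,λ), (k,λ)}
  {i} × {μ, ν} = {(i,μ), (i,ν)}
  {i, j} × {μ} = {(i,μ), (j,μ)}
  {i, k} × {μ} = {(i,μ), (k,μ)}
  {i, j} × {ν} = {(i,ν), (j,ν)}
  {i, k} × {ν} = {(i,ν), (k,ν)}
  {k} × {λ, μ} = {(k,λ), (k,μ)}
  {k} × {λ, ν} = {(k,λ), (k,ν)}
  {k} × {μ, ν} = {(k,μ), (k,ν)}
  {i} × {λ, μ, ν} = {(i,λ), (i,μ), (i,ν)}
  {i, j, k} × {λ} = {(i,λ), (j,λ), (k,λ)}
  {i, j, k} × {μ} = {(i,μ), (j,μ), (k,μ)}
  {i, j, k} × {ν} = {(i,ν), (j,ν), (k,ν)}
  {k} × {λ, μ, ν} = {(k,λ), (k,μ), (k,ν)}
  {i, j} × {λ, μ} = {(i,λ), (i,μ), (j,λ), (j,μ)}
  {i, k} × {λ, μ} = {(i,λ), (i,μ), (k,λ), (k,μ)}
  {i, j} × {λ, ν} = {(i,λ), (i,ν), (j,λ), (j,ν)}
  {i, k} × {λ, ν} = {(i,λ), (i,ν), (k,λ), (k,ν)}
  {i, j} × {μ, ν} = {(i,μ), (i,ν), (j,μ), (j,ν)}
  {i, k} × {μ, ν} = {(i,μ), (i,ν), (k,μ), (k,ν)}
  {i, j} × {λ, μ, ν} = {(i,λ), (i,μ), (i,ν), (j,λ), (j,μ), (j,ν)}
  {i, k} × {λ, μ, ν} = {(i,λ), (i,μ), (i,ν), (k,λ), (k,μ), (k,ν)}
  {i, j, k} × {λ, μ} = {(i,λ), (i,μ), (j,λ), (j,μ), (k,λ), (k,μ)}
  {i, j, k} × {λ, ν} = {(i,λ), (i,ν), (j,λ), (j,ν), (k,λ), (k,ν)}
  {i, j, k} × {μ, ν} = {(i,μ), (i,ν), (j,μ), (j,ν), (k,μ), (k,ν)}
  {i, j, k} × {λ, μ, ν} = {(i,λ), (i,μ), (i,ν), (j,λ), (j,μ), (j,ν), (k,λ), (k,μ), (k,ν)}
These 36 distinct sets form the basis B.
Close under arbitrary unions to get τ_{X×Y}; counting gives |τ_{X×Y}| = 216.


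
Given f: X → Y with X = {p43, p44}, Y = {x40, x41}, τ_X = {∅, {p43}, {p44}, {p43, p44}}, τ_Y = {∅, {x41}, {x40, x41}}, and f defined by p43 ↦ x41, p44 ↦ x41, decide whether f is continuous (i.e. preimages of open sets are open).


f IS continuous.

Compute f^{-1}(U) for each U ∈ τ_Y:
  U = ∅: f^{-1}(U) = ∅ ∈ τ_X ✓.
  U = {x41}: f^{-1}(U) = {p43, p44} ∈ τ_X ✓.
  U = {x40, x41}: f^{-1}(U) = {p43, p44} ∈ τ_X ✓.
Every preimage lies in τ_X, so f IS continuous.


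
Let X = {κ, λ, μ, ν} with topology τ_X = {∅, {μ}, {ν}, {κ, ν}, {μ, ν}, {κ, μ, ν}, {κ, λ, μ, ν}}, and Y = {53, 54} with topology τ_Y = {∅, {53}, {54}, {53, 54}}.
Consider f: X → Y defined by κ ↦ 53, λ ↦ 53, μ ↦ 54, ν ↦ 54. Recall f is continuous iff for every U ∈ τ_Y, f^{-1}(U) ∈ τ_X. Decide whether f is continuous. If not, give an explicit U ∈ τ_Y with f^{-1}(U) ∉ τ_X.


f is NOT continuous.

Compute f^{-1}(U) for each U ∈ τ_Y:
  U = ∅: f^{-1}(U) = ∅ ∈ τ_X ✓.
  U = {53}: f^{-1}(U) = {κ, λ} ∉ τ_X ✗.
  U = {54}: f^{-1}(U) = {μ, ν} ∈ τ_X ✓.
  U = {53, 54}: f^{-1}(U) = {κ, λ, μ, ν} ∈ τ_X ✓.
Found U = {53} with f^{-1}(U) = {κ, λ} not in τ_X. Therefore f is NOT continuous.


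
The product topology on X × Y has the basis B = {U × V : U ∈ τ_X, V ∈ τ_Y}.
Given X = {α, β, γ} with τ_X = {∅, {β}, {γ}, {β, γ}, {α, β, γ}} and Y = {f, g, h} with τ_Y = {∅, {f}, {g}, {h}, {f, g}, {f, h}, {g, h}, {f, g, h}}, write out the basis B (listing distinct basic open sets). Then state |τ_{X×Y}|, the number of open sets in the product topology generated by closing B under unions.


Basis B = {∅ × ∅, {β} × {f}, {β} × {g}, {β} × {h}, {γ} × {f}, {γ} × {g}, {γ} × {h}, {β} × {f, g}, {β} × {f, h}, {β, γ} × {f}, {β} × {g, h}, {β, γ} × {g}, {β, γ} × {h}, {γ} × {f, g}, {γ} × {f, h}, {γ} × {g, h}, {α, β, γ} × {f}, {α, β, γ} × {g}, {α, β, γ} × {h}, {β} × {f, g, h}, {γ} × {f, g, h}, {β, γ} × {f, g}, {β, γ} × {f, h}, {β, γ} × {g, h}, {α, β, γ} × {f, g}, {α, β, γ} × {f, h}, {α, β, γ} × {g, h}, {β, γ} × {f, g, h}, {α, β, γ} × {f, g, h}}; |τ_{X×Y}| = 125.

Enumerate products U × V with U ∈ τ_X, V ∈ τ_Y (deduplicated):
  ∅ × ∅ = {} (∅)
  {β} × {f} = {(β,f)}
  {β} × {g} = {(β,g)}
  {β} × {h} = {(β,h)}
  {γ} × {f} = {(γ,f)}
  {γ} × {g} = {(γ,g)}
  {γ} × {h} = {(γ,h)}
  {β} × {f, g} = {(β,f), (β,g)}
  {β} × {f, h} = {(β,f), (β,h)}
  {β, γ} × {f} = {(β,f), (γ,f)}
  {β} × {g, h} = {(β,g), (β,h)}
  {β, γ} × {g} = {(β,g), (γ,g)}
  {β, γ} × {h} = {(β,h), (γ,h)}
  {γ} × {f, g} = {(γ,f), (γ,g)}
  {γ} × {f, h} = {(γ,f), (γ,h)}
  {γ} × {g, h} = {(γ,g), (γ,h)}
  {α, β, γ} × {f} = {(α,f), (β,f), (γ,f)}
  {α, β, γ} × {g} = {(α,g), (β,g), (γ,g)}
  {α, β, γ} × {h} = {(α,h), (β,h), (γ,h)}
  {β} × {f, g, h} = {(β,f), (β,g), (β,h)}
  {γ} × {f, g, h} = {(γ,f), (γ,g), (γ,h)}
  {β, γ} × {f, g} = {(β,f), (β,g), (γ,f), (γ,g)}
  {β, γ} × {f, h} = {(β,f), (β,h), (γ,f), (γ,h)}
  {β, γ} × {g, h} = {(β,g), (β,h), (γ,g), (γ,h)}
  {α, β, γ} × {f, g} = {(α,f), (α,g), (β,f), (β,g), (γ,f), (γ,g)}
  {α, β, γ} × {f, h} = {(α,f), (α,h), (β,f), (β,h), (γ,f), (γ,h)}
  {α, β, γ} × {g, h} = {(α,g), (α,h), (β,g), (β,h), (γ,g), (γ,h)}
  {β, γ} × {f, g, h} = {(β,f), (β,g), (β,h), (γ,f), (γ,g), (γ,h)}
  {α, β, γ} × {f, g, h} = {(α,f), (α,g), (α,h), (β,f), (β,g), (β,h), (γ,f), (γ,g), (γ,h)}
These 29 distinct sets form the basis B.
Close under arbitrary unions to get τ_{X×Y}; counting gives |τ_{X×Y}| = 125.


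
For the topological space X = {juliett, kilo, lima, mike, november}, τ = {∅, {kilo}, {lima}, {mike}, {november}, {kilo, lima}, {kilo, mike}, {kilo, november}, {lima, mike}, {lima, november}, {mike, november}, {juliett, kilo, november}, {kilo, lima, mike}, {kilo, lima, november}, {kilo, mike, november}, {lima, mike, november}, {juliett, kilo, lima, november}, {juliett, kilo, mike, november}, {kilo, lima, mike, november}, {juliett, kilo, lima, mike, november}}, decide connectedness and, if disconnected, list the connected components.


(X, τ) is disconnected; components = [{lima}, {mike}, {juliett, kilo, november}].

Find clopen sets (U ∈ τ with X ∖ U ∈ τ):
  U = ∅, X ∖ U = {juliett, kilo, lima, mike, november} — both open, so U is clopen.
  U = {lima}, X ∖ U = {juliett, kilo, mike, november} — both open, so U is clopen.
  U = {mike}, X ∖ U = {juliett, kilo, lima, november} — both open, so U is clopen.
  U = {lima, mike}, X ∖ U = {juliett, kilo, november} — both open, so U is clopen.
  U = {juliett, kilo, november}, X ∖ U = {lima, mike} — both open, so U is clopen.
  U = {juliett, kilo, lima, november}, X ∖ U = {mike} — both open, so U is clopen.
  U = {juliett, kilo, mike, november}, X ∖ U = {lima} — both open, so U is clopen.
  U = {juliett, kilo, lima, mike, november}, X ∖ U = ∅ — both open, so U is clopen.
Nontrivial clopen(s) exist: e.g. {lima, mike}. So (X, τ) is disconnected.
Compute connected components by grouping points that agree on all clopens:
  component: {lima}
  component: {mike}
  component: {juliett, kilo, november}


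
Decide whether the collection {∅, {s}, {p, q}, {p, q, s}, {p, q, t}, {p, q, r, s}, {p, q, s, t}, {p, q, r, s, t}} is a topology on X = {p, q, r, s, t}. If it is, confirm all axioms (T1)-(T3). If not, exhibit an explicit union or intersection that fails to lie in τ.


τ IS a topology on X.

Axiom (T1): ∅ ∈ τ? Yes; X ∈ τ? Yes.
Axiom (T2/T3): check pairwise unions and intersections of members of τ.
All pairwise intersections and unions checked — each lies in τ. Therefore τ satisfies (T1), (T2), (T3): it IS a topology on X.


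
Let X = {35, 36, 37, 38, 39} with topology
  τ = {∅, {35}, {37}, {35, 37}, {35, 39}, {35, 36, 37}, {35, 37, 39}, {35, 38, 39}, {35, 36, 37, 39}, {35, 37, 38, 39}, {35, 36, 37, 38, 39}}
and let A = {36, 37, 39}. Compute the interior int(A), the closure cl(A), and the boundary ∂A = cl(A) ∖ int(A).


int(A) = {37}, cl(A) = {36, 37, 38, 39}, ∂A = {36, 38, 39}.

Closed sets in (X, τ) are complements of opens:
  closed(X, τ) = {∅, {36}, {38}, {36, 37}, {36, 38}, {38, 39}, {36, 37, 38}, {36, 38, 39}, {35, 36, 38, 39}, {36, 37, 38, 39}, {35, 36, 37, 38, 39}}.
int(A) = ⋃ {U ∈ τ : U ⊆ A}. Opens contained in A: ∅, {37}.
Taking the union of these: int(A) = {37}.
cl(A) = ⋂ {C closed : A ⊆ C}. Closed sets containing A: {36, 37, 38, 39}, {35, 36, 37, 38, 39}.
Intersecting these: cl(A) = {36, 37, 38, 39}.
∂A = cl(A) ∖ int(A) = {36, 37, 38, 39} ∖ {37} = {36, 38, 39}.


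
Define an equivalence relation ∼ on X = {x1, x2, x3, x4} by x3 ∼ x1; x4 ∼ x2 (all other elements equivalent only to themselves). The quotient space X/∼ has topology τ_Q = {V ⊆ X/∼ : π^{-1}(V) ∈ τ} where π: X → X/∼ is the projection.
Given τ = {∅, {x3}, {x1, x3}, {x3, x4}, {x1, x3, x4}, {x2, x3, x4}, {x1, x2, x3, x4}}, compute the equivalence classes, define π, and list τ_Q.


X/∼ = {[x1=x3], [x2=x4]}; |τ_Q| = 3.

Equivalence classes: [x1=x3], [x2=x4].
Quotient map π: X → X/∼ sends x1 ↦ [x1=x3], x2 ↦ [x2=x4], x3 ↦ [x1=x3], x4 ↦ [x2=x4].
For each subset V ⊆ X/∼, compute π^{-1}(V) ⊆ X and check whether π^{-1}(V) ∈ τ. V is open in τ_Q iff π^{-1}(V) ∈ τ.
  V = {}: π^{-1}(V) = ∅ ∈ τ ✓.
  V = {[x1=x3]}: π^{-1}(V) = {x1, x3} ∈ τ ✓.
  V = {[x2=x4]}: π^{-1}(V) = {x2, x4} ∉ τ ✗.
  V = {[x1=x3], [x2=x4]}: π^{-1}(V) = {x1, x2, x3, x4} ∈ τ ✓.
Open sets in the quotient: τ_Q = {{}, {[x1=x3]}, {[x1=x3], [x2=x4]}} (3 elements).


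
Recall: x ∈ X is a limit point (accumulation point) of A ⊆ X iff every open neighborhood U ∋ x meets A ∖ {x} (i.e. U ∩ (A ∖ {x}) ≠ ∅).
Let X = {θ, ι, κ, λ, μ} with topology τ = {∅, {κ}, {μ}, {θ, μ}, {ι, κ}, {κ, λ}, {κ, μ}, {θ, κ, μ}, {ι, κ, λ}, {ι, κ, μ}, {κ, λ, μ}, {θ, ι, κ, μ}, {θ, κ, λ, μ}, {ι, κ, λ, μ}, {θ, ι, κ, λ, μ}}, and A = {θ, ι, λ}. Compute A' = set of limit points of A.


A' = ∅

For each x ∈ X, list the open sets U ∈ τ with x ∈ U, then check whether U ∩ (A ∖ {x}) ≠ ∅ for every such U.
  x = θ: open {θ, μ} ∋ x has {θ, μ} ∩ (A ∖ {θ}) = ∅, so x is NOT a limit point.
  x = ι: open {ι, κ} ∋ x has {ι, κ} ∩ (A ∖ {ι}) = ∅, so x is NOT a limit point.
  x = κ: open {κ} ∋ x has {κ} ∩ (A ∖ {κ}) = ∅, so x is NOT a limit point.
  x = λ: open {κ, λ} ∋ x has {κ, λ} ∩ (A ∖ {λ}) = ∅, so x is NOT a limit point.
  x = μ: open {μ} ∋ x has {μ} ∩ (A ∖ {μ}) = ∅, so x is NOT a limit point.
Collecting: A' = ∅.


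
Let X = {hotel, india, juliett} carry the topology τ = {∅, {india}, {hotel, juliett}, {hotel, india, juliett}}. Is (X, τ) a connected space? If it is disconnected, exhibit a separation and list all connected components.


(X, τ) is disconnected; components = [{india}, {hotel, juliett}].

Find clopen sets (U ∈ τ with X ∖ U ∈ τ):
  U = ∅, X ∖ U = {hotel, india, juliett} — both open, so U is clopen.
  U = {india}, X ∖ U = {hotel, juliett} — both open, so U is clopen.
  U = {hotel, juliett}, X ∖ U = {india} — both open, so U is clopen.
  U = {hotel, india, juliett}, X ∖ U = ∅ — both open, so U is clopen.
Nontrivial clopen(s) exist: e.g. {hotel, juliett}. So (X, τ) is disconnected.
Compute connected components by grouping points that agree on all clopens:
  component: {india}
  component: {hotel, juliett}


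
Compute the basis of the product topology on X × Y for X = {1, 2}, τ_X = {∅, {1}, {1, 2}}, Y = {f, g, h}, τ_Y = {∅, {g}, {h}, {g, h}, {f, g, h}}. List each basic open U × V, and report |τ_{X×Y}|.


Basis B = {∅ × ∅, {1} × {g}, {1} × {h}, {1} × {g, h}, {1, 2} × {g}, {1, 2} × {h}, {1} × {f, g, h}, {1, 2} × {g, h}, {1, 2} × {f, g, h}}; |τ_{X×Y}| = 14.

Enumerate products U × V with U ∈ τ_X, V ∈ τ_Y (deduplicated):
  ∅ × ∅ = {} (∅)
  {1} × {g} = {(1,g)}
  {1} × {h} = {(1,h)}
  {1} × {g, h} = {(1,g), (1,h)}
  {1, 2} × {g} = {(1,g), (2,g)}
  {1, 2} × {h} = {(1,h), (2,h)}
  {1} × {f, g, h} = {(1,f), (1,g), (1,h)}
  {1, 2} × {g, h} = {(1,g), (1,h), (2,g), (2,h)}
  {1, 2} × {f, g, h} = {(1,f), (1,g), (1,h), (2,f), (2,g), (2,h)}
These 9 distinct sets form the basis B.
Close under arbitrary unions to get τ_{X×Y}; counting gives |τ_{X×Y}| = 14.


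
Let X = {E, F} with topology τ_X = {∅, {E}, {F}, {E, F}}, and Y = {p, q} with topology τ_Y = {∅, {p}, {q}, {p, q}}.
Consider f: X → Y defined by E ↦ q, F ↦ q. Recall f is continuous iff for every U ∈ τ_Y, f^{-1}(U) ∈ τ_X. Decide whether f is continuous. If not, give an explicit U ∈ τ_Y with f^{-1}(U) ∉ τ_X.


f IS continuous.

Compute f^{-1}(U) for each U ∈ τ_Y:
  U = ∅: f^{-1}(U) = ∅ ∈ τ_X ✓.
  U = {p}: f^{-1}(U) = ∅ ∈ τ_X ✓.
  U = {q}: f^{-1}(U) = {E, F} ∈ τ_X ✓.
  U = {p, q}: f^{-1}(U) = {E, F} ∈ τ_X ✓.
Every preimage lies in τ_X, so f IS continuous.


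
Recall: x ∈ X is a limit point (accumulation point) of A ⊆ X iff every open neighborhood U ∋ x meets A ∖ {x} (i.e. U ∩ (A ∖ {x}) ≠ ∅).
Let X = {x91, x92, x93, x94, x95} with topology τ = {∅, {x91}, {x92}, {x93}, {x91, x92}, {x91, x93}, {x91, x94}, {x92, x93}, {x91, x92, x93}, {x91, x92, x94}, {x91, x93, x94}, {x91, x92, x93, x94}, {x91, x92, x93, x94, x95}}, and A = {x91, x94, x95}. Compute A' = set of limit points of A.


A' = {x94, x95}

For each x ∈ X, list the open sets U ∈ τ with x ∈ U, then check whether U ∩ (A ∖ {x}) ≠ ∅ for every such U.
  x = x91: open {x91} ∋ x has {x91} ∩ (A ∖ {x91}) = ∅, so x is NOT a limit point.
  x = x92: open {x92} ∋ x has {x92} ∩ (A ∖ {x92}) = ∅, so x is NOT a limit point.
  x = x93: open {x93} ∋ x has {x93} ∩ (A ∖ {x93}) = ∅, so x is NOT a limit point.
  x = x94: opens ∋ x are {x91, x94}, {x91, x92, x94}, {x91, x93, x94}, {x91, x92, x93, x94}, {x91, x92, x93, x94, x95}; each meets A ∖ {x94}, so x IS a limit point.
  x = x95: opens ∋ x are {x91, x92, x93, x94, x95}; each meets A ∖ {x95}, so x IS a limit point.
Collecting: A' = {x94, x95}.


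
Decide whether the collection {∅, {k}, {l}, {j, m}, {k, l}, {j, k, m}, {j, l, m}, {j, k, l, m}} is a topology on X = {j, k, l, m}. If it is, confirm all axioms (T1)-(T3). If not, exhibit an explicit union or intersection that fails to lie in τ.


τ IS a topology on X.

Axiom (T1): ∅ ∈ τ? Yes; X ∈ τ? Yes.
Axiom (T2/T3): check pairwise unions and intersections of members of τ.
All pairwise intersections and unions checked — each lies in τ. Therefore τ satisfies (T1), (T2), (T3): it IS a topology on X.


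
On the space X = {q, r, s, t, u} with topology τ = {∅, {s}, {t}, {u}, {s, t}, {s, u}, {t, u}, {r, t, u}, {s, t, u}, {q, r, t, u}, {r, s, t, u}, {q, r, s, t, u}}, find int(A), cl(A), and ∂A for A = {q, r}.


int(A) = ∅, cl(A) = {q, r}, ∂A = {q, r}.

Closed sets in (X, τ) are complements of opens:
  closed(X, τ) = {∅, {q}, {s}, {q, r}, {q, s}, {q, r, s}, {q, r, t}, {q, r, u}, {q, r, s, t}, {q, r, s, u}, {q, r, t, u}, {q, r, s, t, u}}.
int(A) = ⋃ {U ∈ τ : U ⊆ A}. Opens contained in A: ∅.
Taking the union of these: int(A) = ∅.
cl(A) = ⋂ {C closed : A ⊆ C}. Closed sets containing A: {q, r}, {q, r, s}, {q, r, t}, {q, r, u}, {q, r, s, t}, {q, r, s, u}, {q, r, t, u}, {q, r, s, t, u}.
Intersecting these: cl(A) = {q, r}.
∂A = cl(A) ∖ int(A) = {q, r} ∖ ∅ = {q, r}.


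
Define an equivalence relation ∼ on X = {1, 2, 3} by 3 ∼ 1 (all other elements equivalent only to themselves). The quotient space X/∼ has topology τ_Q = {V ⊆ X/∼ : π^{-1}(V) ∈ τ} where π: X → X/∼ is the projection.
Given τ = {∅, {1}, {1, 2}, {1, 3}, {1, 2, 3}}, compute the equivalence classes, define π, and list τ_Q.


X/∼ = {[1=3], [2]}; |τ_Q| = 3.

Equivalence classes: [1=3], [2].
Quotient map π: X → X/∼ sends 1 ↦ [1=3], 2 ↦ [2], 3 ↦ [1=3].
For each subset V ⊆ X/∼, compute π^{-1}(V) ⊆ X and check whether π^{-1}(V) ∈ τ. V is open in τ_Q iff π^{-1}(V) ∈ τ.
  V = {}: π^{-1}(V) = ∅ ∈ τ ✓.
  V = {[1=3]}: π^{-1}(V) = {1, 3} ∈ τ ✓.
  V = {[2]}: π^{-1}(V) = {2} ∉ τ ✗.
  V = {[1=3], [2]}: π^{-1}(V) = {1, 2, 3} ∈ τ ✓.
Open sets in the quotient: τ_Q = {{}, {[1=3]}, {[1=3], [2]}} (3 elements).


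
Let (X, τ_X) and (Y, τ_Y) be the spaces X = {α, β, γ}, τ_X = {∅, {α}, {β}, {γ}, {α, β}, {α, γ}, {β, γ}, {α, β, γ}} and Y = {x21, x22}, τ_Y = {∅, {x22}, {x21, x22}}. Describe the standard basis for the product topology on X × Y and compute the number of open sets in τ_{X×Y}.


Basis B = {∅ × ∅, {α} × {x22}, {β} × {x22}, {γ} × {x22}, {α} × {x21, x22}, {α, β} × {x22}, {α, γ} × {x22}, {β} × {x21, x22}, {β, γ} × {x22}, {γ} × {x21, x22}, {α, β, γ} × {x22}, {α, β} × {x21, x22}, {α, γ} × {x21, x22}, {β, γ} × {x21, x22}, {α, β, γ} × {x21, x22}}; |τ_{X×Y}| = 27.

Enumerate products U × V with U ∈ τ_X, V ∈ τ_Y (deduplicated):
  ∅ × ∅ = {} (∅)
  {α} × {x22} = {(α,x22)}
  {β} × {x22} = {(β,x22)}
  {γ} × {x22} = {(γ,x22)}
  {α} × {x21, x22} = {(α,x21), (α,x22)}
  {α, β} × {x22} = {(α,x22), (β,x22)}
  {α, γ} × {x22} = {(α,x22), (γ,x22)}
  {β} × {x21, x22} = {(β,x21), (β,x22)}
  {β, γ} × {x22} = {(β,x22), (γ,x22)}
  {γ} × {x21, x22} = {(γ,x21), (γ,x22)}
  {α, β, γ} × {x22} = {(α,x22), (β,x22), (γ,x22)}
  {α, β} × {x21, x22} = {(α,x21), (α,x22), (β,x21), (β,x22)}
  {α, γ} × {x21, x22} = {(α,x21), (α,x22), (γ,x21), (γ,x22)}
  {β, γ} × {x21, x22} = {(β,x21), (β,x22), (γ,x21), (γ,x22)}
  {α, β, γ} × {x21, x22} = {(α,x21), (α,x22), (β,x21), (β,x22), (γ,x21), (γ,x22)}
These 15 distinct sets form the basis B.
Close under arbitrary unions to get τ_{X×Y}; counting gives |τ_{X×Y}| = 27.


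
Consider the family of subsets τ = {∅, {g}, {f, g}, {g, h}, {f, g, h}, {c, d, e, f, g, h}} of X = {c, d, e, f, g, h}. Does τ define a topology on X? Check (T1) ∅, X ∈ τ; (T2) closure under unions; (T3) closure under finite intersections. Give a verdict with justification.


τ IS a topology on X.

Axiom (T1): ∅ ∈ τ? Yes; X ∈ τ? Yes.
Axiom (T2/T3): check pairwise unions and intersections of members of τ.
All pairwise intersections and unions checked — each lies in τ. Therefore τ satisfies (T1), (T2), (T3): it IS a topology on X.
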